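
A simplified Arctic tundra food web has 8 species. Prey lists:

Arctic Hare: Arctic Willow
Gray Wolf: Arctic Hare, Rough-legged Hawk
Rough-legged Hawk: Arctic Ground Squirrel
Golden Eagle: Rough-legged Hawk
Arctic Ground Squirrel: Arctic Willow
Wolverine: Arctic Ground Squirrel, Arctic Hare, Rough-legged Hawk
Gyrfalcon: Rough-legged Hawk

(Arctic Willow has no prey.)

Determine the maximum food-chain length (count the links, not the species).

3 links

One longest chain: Arctic Willow → Arctic Ground Squirrel → Rough-legged Hawk → Gray Wolf.
It has 4 species and 3 links.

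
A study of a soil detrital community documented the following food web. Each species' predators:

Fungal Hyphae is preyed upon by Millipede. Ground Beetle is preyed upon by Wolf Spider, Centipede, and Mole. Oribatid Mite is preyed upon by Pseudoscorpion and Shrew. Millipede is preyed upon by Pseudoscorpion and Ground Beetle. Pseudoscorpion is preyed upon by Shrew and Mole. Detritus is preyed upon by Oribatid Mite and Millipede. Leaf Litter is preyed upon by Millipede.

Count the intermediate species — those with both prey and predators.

Intermediate species (has both prey and predators): Oribatid Mite, Millipede, Pseudoscorpion, Ground Beetle.
Count: 4.

4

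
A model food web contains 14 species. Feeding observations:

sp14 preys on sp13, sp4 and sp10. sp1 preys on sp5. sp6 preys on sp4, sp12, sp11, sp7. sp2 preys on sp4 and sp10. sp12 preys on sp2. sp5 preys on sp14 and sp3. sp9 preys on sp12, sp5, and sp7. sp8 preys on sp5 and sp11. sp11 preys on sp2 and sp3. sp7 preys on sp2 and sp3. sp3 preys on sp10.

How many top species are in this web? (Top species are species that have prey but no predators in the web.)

Top species (has prey, but nothing eats it): sp8, sp6, sp9, sp1.
Count: 4.

4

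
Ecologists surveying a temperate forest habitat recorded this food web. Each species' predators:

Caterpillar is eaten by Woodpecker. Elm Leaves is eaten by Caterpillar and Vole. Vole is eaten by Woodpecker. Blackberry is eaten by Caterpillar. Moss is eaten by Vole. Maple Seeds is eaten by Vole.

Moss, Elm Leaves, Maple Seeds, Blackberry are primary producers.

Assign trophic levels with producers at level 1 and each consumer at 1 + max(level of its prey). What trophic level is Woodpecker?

Trophic level 3

Elm Leaves is a producer → level 1.
Caterpillar eats Elm Leaves (level 1); other prey at levels: Blackberry 1 → level 2.
Woodpecker eats Caterpillar (level 2); other prey at levels: Vole 2 → level 3.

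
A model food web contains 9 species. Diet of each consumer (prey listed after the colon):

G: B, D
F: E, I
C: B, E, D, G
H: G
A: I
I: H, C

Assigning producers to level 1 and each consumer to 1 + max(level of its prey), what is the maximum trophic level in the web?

5

Producers (level 1): B, E, D.
B → G → H → I → F gives F level 5.
No species has a prey at level 5, so no species reaches level 6.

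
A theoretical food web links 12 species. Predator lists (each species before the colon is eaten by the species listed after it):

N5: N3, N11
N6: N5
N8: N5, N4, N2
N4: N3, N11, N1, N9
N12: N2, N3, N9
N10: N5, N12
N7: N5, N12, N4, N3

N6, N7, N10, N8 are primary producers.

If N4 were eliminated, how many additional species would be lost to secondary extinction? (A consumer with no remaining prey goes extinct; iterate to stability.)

Remove N4.
Round 1: N1 (all prey gone) → extinct.
No further losses. Total secondary extinctions: 1.

1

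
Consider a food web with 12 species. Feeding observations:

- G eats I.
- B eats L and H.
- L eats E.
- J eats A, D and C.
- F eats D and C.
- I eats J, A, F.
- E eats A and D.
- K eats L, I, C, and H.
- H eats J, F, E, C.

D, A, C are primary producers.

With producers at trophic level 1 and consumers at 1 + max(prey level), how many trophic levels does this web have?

Producers (level 1): D, A, C.
D → E → H → K gives K level 4.
No species has a prey at level 4, so no species reaches level 5.

4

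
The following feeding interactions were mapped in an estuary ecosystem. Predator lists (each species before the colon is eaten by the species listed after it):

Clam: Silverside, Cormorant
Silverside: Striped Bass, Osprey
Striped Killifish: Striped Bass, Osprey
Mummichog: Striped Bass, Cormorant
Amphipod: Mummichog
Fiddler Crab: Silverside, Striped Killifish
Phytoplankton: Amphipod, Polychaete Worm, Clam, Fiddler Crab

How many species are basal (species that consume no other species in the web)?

Basal species (no prey listed): Phytoplankton.
Count: 1.

1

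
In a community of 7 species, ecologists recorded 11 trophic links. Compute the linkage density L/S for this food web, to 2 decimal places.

There are L = 11 links among S = 7 species.
L/S = 11/7 = 1.5714 ≈ 1.57.

L/S = 1.57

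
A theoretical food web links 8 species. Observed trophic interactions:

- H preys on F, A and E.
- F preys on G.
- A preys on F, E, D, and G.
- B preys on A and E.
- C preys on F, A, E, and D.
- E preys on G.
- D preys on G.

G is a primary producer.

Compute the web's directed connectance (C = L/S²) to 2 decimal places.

The web has S = 8 species and L = 16 feeding links.
C = L / S² = 16 / 64 = 0.2500 ≈ 0.25.

C = 0.25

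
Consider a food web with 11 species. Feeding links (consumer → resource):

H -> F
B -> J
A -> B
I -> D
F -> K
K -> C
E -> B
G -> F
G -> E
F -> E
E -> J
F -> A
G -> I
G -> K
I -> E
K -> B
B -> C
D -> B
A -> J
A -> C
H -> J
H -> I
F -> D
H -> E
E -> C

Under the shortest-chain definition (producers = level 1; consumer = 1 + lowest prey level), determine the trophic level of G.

C is a producer → level 1.
E eats C → level 2.
G eats E → level 3.
No prey of G is below level 2, so 3 is the minimum.

Trophic level 3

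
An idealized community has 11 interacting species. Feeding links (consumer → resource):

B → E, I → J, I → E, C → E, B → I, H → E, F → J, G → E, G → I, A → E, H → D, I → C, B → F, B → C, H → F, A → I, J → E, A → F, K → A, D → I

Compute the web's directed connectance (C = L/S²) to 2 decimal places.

C = 0.17

The web has S = 11 species and L = 20 feeding links.
C = L / S² = 20 / 121 = 0.1653 ≈ 0.17.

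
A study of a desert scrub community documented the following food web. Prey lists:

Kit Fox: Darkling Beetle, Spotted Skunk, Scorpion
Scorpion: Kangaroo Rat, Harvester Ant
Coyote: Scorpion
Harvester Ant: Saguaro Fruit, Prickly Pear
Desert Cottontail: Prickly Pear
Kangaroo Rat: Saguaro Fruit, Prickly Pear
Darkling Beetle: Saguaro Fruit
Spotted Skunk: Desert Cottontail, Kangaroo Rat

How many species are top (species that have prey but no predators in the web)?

Top species (has prey, but nothing eats it): Kit Fox, Coyote.
Count: 2.

2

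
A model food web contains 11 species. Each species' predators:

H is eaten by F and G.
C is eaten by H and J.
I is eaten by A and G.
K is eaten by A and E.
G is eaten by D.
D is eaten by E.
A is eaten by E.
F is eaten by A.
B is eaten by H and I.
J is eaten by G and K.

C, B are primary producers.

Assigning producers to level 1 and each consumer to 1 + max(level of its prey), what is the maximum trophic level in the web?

Producers (level 1): C, B.
C → J → G → D → E gives E level 5.
No species has a prey at level 5, so no species reaches level 6.

5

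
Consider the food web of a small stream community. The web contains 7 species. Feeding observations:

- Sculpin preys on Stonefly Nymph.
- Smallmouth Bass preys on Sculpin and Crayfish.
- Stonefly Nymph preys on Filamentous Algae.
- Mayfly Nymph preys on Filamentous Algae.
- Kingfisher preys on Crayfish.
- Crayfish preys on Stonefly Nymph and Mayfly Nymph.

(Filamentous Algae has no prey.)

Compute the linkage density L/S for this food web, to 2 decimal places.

L/S = 1.14

There are L = 8 links among S = 7 species.
L/S = 8/7 = 1.1429 ≈ 1.14.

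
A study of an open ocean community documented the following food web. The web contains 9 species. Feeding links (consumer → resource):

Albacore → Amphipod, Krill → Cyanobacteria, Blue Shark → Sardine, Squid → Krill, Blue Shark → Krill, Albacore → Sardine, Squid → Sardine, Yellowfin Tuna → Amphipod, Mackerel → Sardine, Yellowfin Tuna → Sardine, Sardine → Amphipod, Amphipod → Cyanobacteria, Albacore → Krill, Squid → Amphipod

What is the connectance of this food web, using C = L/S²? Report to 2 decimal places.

The web has S = 9 species and L = 14 feeding links.
C = L / S² = 14 / 81 = 0.1728 ≈ 0.17.

C = 0.17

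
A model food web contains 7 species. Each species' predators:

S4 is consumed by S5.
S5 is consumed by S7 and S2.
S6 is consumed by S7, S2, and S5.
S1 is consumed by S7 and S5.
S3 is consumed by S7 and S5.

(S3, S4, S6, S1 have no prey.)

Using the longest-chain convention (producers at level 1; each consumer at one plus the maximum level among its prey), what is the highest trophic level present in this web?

3

Producers (level 1): S3, S4, S6, S1.
S3 → S5 → S2 gives S2 level 3.
No species has a prey at level 3, so no species reaches level 4.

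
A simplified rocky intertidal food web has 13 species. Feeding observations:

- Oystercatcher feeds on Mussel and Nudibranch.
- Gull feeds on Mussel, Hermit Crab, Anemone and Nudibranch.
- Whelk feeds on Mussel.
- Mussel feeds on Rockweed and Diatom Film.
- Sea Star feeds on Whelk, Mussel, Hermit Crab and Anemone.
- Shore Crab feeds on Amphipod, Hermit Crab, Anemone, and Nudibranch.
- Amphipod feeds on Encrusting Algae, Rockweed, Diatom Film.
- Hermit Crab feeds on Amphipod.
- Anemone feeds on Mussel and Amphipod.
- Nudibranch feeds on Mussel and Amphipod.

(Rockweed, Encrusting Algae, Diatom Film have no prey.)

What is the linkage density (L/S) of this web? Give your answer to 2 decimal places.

There are L = 25 links among S = 13 species.
L/S = 25/13 = 1.9231 ≈ 1.92.

L/S = 1.92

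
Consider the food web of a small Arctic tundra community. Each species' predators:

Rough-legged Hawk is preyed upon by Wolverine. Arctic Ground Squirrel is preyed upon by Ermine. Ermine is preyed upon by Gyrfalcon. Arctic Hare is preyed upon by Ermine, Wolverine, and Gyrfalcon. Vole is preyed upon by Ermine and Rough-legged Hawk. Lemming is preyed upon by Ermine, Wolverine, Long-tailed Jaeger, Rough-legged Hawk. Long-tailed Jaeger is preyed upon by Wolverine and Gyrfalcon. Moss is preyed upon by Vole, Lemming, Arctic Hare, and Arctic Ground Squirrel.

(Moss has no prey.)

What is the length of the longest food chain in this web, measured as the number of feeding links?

One longest chain: Moss → Lemming → Long-tailed Jaeger → Wolverine.
It has 4 species and 3 links.

3 links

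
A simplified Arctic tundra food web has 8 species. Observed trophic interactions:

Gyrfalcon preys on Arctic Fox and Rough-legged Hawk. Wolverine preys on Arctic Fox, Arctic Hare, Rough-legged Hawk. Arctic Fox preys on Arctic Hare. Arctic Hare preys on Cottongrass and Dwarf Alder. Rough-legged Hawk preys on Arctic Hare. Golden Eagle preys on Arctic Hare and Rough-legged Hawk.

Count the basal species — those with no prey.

Basal species (no prey listed): Dwarf Alder, Cottongrass.
Count: 2.

2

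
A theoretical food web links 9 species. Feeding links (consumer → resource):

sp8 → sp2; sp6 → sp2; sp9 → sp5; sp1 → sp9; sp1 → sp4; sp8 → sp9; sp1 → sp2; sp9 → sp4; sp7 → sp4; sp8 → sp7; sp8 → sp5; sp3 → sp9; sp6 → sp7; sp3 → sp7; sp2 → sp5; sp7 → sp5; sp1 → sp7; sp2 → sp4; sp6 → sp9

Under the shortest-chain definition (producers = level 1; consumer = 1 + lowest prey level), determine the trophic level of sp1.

sp4 is a producer → level 1.
sp1 eats sp4 → level 2.

Trophic level 2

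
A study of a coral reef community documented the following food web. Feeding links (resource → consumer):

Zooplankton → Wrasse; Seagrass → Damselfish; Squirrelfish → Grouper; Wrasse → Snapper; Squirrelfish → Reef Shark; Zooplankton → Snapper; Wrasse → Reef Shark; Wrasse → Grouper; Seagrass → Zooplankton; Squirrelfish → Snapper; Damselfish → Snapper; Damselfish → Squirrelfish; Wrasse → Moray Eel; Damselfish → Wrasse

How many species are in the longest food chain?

One longest chain: Seagrass → Damselfish → Wrasse → Moray Eel.
It has 4 species and 3 links.

4 species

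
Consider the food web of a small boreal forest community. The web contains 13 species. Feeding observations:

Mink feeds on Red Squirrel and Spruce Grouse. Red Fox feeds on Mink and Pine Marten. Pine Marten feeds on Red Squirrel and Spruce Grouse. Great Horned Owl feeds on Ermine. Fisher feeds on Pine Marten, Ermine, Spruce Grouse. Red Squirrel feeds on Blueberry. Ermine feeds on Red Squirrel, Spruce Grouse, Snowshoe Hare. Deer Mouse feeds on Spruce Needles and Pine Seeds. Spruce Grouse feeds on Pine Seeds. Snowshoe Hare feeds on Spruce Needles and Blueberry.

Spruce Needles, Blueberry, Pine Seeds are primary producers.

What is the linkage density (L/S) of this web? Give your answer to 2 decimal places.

There are L = 19 links among S = 13 species.
L/S = 19/13 = 1.4615 ≈ 1.46.

L/S = 1.46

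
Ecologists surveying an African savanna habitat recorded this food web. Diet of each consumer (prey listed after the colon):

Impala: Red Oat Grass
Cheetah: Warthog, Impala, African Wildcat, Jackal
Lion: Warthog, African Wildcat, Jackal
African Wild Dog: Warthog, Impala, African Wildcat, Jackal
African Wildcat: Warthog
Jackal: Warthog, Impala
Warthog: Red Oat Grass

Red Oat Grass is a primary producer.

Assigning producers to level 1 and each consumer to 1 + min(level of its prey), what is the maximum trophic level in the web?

3

Producers (level 1): Red Oat Grass.
Following each consumer down to its lowest-level prey: Red Oat Grass → Warthog → African Wildcat (levels 1 through 3).
All prey of African Wildcat (Warthog 2) are at level 2 or above, so African Wildcat is at level 1 + 2 = 3.
Every consumer has at least one prey at level 2 or below, so none exceeds level 3.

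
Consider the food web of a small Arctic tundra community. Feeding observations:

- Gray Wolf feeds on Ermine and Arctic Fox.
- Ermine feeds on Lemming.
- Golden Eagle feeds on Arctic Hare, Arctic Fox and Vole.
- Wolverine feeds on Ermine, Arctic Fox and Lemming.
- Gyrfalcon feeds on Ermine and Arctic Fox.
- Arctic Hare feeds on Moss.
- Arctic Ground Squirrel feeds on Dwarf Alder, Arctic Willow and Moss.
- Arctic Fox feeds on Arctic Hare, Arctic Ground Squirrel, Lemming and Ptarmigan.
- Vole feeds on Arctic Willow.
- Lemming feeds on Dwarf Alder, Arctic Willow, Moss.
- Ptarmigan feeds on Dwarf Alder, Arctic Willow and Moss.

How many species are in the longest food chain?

One longest chain: Dwarf Alder → Lemming → Arctic Fox → Golden Eagle.
It has 4 species and 3 links.

4 species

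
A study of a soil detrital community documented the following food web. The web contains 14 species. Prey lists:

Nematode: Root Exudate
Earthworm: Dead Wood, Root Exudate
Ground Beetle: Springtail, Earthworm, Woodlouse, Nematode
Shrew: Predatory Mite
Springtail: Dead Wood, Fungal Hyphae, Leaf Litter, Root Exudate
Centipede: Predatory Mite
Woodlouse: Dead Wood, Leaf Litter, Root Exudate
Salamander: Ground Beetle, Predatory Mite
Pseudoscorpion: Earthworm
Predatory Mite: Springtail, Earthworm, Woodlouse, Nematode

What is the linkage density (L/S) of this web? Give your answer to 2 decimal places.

L/S = 1.64

There are L = 23 links among S = 14 species.
L/S = 23/14 = 1.6429 ≈ 1.64.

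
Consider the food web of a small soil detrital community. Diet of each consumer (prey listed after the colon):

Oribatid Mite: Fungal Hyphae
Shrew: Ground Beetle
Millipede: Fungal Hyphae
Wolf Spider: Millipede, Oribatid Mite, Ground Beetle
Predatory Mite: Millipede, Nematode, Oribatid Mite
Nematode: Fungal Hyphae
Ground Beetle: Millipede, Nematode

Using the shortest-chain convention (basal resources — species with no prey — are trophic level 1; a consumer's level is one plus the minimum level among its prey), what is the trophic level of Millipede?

Trophic level 2

Fungal Hyphae has no prey (basal) → level 1.
Millipede eats Fungal Hyphae → level 2.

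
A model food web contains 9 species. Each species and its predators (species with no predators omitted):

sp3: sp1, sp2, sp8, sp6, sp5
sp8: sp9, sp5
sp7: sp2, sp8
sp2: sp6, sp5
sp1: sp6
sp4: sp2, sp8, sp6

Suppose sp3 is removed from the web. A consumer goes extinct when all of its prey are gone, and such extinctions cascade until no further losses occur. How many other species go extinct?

1

Remove sp3.
Round 1: sp1 (all prey gone) → extinct.
No further losses. Total secondary extinctions: 1.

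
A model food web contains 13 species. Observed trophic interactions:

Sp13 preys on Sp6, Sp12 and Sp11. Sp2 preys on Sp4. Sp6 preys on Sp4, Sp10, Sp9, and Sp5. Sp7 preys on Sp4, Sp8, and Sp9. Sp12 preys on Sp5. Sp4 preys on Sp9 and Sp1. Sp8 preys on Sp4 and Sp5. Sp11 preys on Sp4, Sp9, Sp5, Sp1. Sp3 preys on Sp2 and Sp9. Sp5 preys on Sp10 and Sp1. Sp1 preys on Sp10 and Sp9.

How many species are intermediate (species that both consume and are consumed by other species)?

Intermediate species (has both prey and predators): Sp1, Sp4, Sp5, Sp11, Sp8, Sp12, Sp2, Sp6.
Count: 8.

8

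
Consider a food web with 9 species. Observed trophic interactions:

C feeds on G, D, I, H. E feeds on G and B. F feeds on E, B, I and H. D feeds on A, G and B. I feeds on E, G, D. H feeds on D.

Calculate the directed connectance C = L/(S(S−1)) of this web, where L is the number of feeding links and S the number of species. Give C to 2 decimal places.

The web has S = 9 species and L = 17 feeding links.
C = L / (S(S−1)) = 17 / 72 = 0.2361 ≈ 0.24.

C = 0.24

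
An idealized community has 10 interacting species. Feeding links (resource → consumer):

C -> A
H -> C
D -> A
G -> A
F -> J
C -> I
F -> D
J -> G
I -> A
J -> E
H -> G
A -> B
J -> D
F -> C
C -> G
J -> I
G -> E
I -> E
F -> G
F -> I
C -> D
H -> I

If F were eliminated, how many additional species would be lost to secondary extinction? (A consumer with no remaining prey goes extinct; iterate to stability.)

1

Remove F.
Round 1: J (all prey gone) → extinct.
No further losses. Total secondary extinctions: 1.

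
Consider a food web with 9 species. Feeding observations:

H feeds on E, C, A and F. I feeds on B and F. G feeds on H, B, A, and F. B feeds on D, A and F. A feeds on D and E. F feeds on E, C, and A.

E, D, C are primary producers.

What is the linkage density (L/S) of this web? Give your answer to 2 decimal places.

L/S = 2.00

There are L = 18 links among S = 9 species.
L/S = 18/9 = 2.0000 ≈ 2.00.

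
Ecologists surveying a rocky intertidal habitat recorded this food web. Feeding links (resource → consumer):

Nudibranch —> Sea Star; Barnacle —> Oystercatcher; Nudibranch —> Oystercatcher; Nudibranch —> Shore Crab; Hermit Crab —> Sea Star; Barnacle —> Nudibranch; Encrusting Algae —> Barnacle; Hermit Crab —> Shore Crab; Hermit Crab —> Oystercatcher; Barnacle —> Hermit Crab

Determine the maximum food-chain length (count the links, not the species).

3 links

One longest chain: Encrusting Algae → Barnacle → Hermit Crab → Shore Crab.
It has 4 species and 3 links.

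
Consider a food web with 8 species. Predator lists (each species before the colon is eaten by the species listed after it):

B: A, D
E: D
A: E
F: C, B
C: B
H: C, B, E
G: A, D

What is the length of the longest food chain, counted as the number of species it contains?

One longest chain: F → C → B → A → E → D.
It has 6 species and 5 links.

6 species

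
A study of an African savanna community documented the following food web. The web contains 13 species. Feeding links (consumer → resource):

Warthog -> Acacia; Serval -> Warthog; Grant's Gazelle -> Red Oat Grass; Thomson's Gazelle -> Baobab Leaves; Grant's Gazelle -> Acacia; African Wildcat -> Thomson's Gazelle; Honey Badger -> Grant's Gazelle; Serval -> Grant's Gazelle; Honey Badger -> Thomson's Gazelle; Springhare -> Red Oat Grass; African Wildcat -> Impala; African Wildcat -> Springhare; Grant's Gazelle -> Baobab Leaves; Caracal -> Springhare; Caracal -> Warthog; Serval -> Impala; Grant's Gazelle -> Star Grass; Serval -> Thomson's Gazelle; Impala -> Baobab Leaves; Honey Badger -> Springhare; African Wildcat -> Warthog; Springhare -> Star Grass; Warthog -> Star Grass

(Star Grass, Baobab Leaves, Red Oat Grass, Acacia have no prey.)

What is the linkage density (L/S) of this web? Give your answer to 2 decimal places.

There are L = 23 links among S = 13 species.
L/S = 23/13 = 1.7692 ≈ 1.77.

L/S = 1.77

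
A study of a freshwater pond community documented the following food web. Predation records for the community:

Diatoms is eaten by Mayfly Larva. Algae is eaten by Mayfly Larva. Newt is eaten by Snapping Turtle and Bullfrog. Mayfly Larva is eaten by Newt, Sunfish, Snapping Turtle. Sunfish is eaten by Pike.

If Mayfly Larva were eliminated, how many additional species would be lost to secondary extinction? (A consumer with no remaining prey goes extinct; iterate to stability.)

5

Remove Mayfly Larva.
Round 1: Sunfish (all prey gone), Newt (all prey gone) → extinct.
Round 2: Pike (all prey gone), Bullfrog (all prey gone), Snapping Turtle (all prey gone) → extinct.
No further losses. Total secondary extinctions: 5.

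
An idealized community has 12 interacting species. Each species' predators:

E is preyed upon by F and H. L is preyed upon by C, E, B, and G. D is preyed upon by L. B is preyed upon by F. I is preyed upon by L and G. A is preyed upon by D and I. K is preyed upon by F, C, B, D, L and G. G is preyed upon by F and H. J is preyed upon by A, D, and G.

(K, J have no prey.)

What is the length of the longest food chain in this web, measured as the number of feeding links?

One longest chain: J → A → D → L → E → H.
It has 6 species and 5 links.

5 links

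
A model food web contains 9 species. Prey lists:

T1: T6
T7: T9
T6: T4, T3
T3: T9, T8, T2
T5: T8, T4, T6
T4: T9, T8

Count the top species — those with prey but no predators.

3

Top species (has prey, but nothing eats it): T7, T1, T5.
Count: 3.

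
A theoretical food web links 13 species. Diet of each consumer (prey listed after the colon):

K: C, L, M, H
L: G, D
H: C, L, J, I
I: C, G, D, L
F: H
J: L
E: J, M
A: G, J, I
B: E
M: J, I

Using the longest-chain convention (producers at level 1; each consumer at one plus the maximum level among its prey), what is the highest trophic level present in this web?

6

Producers (level 1): C, G, D.
G → L → J → M → E → B gives B level 6.
No species has a prey at level 6, so no species reaches level 7.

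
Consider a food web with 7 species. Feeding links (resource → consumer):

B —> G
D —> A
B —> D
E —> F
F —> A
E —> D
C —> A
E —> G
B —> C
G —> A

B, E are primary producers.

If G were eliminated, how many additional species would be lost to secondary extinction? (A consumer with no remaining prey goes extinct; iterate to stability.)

Remove G.
Every predator of it retains at least one other prey: A still has C, F, D.
No consumer loses all prey, so no secondary extinctions occur.

0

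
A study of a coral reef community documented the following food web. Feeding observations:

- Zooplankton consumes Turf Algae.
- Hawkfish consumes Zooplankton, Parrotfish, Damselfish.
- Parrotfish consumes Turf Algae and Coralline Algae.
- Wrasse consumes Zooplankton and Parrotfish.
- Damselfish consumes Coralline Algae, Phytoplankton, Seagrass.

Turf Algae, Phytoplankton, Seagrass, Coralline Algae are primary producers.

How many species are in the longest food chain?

3 species

One longest chain: Turf Algae → Parrotfish → Hawkfish.
It has 3 species and 2 links.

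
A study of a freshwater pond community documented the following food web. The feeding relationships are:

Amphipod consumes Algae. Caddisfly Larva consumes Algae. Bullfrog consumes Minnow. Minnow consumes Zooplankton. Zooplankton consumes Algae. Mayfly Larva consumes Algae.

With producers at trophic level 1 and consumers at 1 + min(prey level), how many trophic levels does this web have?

4

Producers (level 1): Algae.
Following each consumer down to its lowest-level prey: Algae → Zooplankton → Minnow → Bullfrog (levels 1 through 4).
All prey of Bullfrog (Minnow 3) are at level 3 or above, so Bullfrog is at level 1 + 3 = 4.
Every consumer has at least one prey at level 3 or below, so none exceeds level 4.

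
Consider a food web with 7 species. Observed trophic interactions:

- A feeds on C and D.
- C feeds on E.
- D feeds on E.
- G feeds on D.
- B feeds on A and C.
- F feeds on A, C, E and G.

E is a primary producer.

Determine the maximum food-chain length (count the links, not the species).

3 links

One longest chain: E → D → A → F.
It has 4 species and 3 links.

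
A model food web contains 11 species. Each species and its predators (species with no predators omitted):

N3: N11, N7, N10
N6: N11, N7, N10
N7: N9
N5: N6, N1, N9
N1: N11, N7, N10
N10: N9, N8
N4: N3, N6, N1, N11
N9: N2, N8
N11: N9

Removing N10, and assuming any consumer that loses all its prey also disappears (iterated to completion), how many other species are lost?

Remove N10.
Every predator of it retains at least one other prey: N9 still has N5, N11, N7; N8 still has N9.
No consumer loses all prey, so no secondary extinctions occur.

0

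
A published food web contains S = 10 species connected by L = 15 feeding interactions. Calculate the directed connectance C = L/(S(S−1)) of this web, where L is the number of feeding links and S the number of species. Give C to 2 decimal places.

The web has S = 10 species and L = 15 feeding links.
C = L / (S(S−1)) = 15 / 90 = 0.1667 ≈ 0.17.

C = 0.17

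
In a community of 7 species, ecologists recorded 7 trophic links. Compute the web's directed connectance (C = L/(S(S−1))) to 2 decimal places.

C = 0.17

The web has S = 7 species and L = 7 feeding links.
C = L / (S(S−1)) = 7 / 42 = 0.1667 ≈ 0.17.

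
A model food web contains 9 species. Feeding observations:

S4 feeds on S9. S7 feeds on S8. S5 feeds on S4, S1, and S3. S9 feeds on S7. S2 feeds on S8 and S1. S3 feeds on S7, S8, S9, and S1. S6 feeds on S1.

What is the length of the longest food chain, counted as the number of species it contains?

One longest chain: S8 → S7 → S9 → S4 → S5.
It has 5 species and 4 links.

5 species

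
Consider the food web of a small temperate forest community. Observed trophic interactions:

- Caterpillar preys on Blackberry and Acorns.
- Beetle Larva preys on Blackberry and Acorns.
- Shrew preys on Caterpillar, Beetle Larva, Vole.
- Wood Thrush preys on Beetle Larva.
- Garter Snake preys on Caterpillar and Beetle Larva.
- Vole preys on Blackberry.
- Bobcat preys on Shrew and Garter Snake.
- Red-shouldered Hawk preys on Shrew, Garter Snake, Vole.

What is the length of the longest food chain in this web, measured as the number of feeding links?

One longest chain: Blackberry → Caterpillar → Shrew → Bobcat.
It has 4 species and 3 links.

3 links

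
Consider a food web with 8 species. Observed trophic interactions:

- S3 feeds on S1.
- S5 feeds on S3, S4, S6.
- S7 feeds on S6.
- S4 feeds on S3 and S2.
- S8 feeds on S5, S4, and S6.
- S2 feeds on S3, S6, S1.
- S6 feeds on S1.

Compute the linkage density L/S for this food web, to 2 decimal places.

L/S = 1.75

There are L = 14 links among S = 8 species.
L/S = 14/8 = 1.7500 ≈ 1.75.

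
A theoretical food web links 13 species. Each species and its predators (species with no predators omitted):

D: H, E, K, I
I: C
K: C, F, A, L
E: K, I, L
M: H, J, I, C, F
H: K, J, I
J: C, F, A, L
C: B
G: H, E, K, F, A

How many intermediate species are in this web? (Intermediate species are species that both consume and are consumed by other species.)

Intermediate species (has both prey and predators): H, E, K, J, I, C.
Count: 6.

6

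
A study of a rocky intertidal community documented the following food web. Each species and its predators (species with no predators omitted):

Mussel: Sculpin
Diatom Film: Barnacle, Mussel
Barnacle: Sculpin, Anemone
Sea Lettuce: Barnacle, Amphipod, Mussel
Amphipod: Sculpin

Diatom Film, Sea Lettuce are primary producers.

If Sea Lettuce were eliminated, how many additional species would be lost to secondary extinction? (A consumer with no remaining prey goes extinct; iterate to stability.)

Remove Sea Lettuce.
Round 1: Amphipod (all prey gone) → extinct.
No further losses. Total secondary extinctions: 1.

1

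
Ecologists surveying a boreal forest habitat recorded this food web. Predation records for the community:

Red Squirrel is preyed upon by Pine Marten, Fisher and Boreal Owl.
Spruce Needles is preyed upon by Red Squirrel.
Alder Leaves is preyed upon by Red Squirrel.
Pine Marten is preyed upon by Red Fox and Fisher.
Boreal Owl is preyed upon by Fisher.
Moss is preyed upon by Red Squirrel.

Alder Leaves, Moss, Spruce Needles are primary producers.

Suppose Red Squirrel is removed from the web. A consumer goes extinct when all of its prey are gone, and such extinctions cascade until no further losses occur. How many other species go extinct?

4

Remove Red Squirrel.
Round 1: Boreal Owl (all prey gone), Pine Marten (all prey gone) → extinct.
Round 2: Red Fox (all prey gone), Fisher (all prey gone) → extinct.
No further losses. Total secondary extinctions: 4.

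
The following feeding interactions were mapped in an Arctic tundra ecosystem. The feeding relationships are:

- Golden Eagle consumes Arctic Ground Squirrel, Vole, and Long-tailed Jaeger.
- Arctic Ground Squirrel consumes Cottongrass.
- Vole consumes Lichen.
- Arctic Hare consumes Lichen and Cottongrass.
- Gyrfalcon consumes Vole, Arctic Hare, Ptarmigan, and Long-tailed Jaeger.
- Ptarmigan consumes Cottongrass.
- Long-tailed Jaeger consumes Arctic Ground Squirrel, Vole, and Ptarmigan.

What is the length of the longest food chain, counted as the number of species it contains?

4 species

One longest chain: Cottongrass → Ptarmigan → Long-tailed Jaeger → Gyrfalcon.
It has 4 species and 3 links.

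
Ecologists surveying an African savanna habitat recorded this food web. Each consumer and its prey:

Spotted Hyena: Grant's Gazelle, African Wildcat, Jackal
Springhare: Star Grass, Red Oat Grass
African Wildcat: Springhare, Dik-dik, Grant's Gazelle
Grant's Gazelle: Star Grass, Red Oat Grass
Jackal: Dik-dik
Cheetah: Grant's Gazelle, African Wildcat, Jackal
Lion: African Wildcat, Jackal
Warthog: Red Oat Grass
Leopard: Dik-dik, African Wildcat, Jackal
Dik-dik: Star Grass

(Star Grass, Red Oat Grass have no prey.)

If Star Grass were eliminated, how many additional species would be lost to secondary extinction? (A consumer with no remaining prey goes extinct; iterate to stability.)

Remove Star Grass.
Round 1: Dik-dik (all prey gone) → extinct.
Round 2: Jackal (all prey gone) → extinct.
No further losses. Total secondary extinctions: 2.

2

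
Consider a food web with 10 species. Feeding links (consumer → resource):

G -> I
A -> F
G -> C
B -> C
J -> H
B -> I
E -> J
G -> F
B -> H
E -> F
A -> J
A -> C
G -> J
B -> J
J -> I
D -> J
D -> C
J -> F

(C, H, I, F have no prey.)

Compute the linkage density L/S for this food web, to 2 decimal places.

L/S = 1.80

There are L = 18 links among S = 10 species.
L/S = 18/10 = 1.8000 ≈ 1.80.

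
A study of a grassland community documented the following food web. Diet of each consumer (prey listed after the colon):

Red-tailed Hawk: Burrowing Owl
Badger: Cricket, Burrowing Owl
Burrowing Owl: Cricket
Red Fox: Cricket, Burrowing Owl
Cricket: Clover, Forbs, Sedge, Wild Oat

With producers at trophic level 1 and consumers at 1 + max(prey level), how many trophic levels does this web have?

4

Producers (level 1): Clover, Forbs, Sedge, Wild Oat.
Clover → Cricket → Burrowing Owl → Badger gives Badger level 4.
No species has a prey at level 4, so no species reaches level 5.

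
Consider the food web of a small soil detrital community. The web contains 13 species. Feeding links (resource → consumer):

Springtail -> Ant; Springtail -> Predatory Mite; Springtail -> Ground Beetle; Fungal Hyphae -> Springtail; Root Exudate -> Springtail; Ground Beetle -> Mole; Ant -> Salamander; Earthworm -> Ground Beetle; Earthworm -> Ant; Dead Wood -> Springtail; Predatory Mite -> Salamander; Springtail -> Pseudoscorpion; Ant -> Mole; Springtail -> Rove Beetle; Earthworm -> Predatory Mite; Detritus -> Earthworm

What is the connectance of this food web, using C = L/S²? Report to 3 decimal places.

The web has S = 13 species and L = 16 feeding links.
C = L / S² = 16 / 169 = 0.0947 ≈ 0.095.

C = 0.095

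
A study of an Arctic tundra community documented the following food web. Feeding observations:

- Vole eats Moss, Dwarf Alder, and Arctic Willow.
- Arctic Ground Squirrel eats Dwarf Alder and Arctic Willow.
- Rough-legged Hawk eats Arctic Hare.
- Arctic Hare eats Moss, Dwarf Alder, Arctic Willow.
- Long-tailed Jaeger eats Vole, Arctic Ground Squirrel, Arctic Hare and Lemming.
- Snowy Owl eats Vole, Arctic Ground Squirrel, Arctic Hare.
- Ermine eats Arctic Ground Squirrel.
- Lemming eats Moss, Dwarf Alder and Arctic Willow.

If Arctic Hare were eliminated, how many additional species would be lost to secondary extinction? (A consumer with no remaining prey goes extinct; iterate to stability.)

1

Remove Arctic Hare.
Round 1: Rough-legged Hawk (all prey gone) → extinct.
No further losses. Total secondary extinctions: 1.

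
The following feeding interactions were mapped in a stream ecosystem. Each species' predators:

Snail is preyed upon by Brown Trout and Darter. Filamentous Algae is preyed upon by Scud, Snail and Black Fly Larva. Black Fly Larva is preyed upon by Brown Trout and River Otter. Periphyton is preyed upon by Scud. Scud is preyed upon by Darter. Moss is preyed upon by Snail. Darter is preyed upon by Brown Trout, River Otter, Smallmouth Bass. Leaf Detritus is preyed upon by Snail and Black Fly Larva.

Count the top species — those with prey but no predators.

3

Top species (has prey, but nothing eats it): Brown Trout, River Otter, Smallmouth Bass.
Count: 3.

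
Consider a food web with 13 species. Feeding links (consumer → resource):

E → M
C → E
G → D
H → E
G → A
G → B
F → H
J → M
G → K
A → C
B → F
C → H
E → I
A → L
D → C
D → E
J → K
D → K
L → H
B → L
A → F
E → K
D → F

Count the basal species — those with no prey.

Basal species (no prey listed): K, I, M.
Count: 3.

3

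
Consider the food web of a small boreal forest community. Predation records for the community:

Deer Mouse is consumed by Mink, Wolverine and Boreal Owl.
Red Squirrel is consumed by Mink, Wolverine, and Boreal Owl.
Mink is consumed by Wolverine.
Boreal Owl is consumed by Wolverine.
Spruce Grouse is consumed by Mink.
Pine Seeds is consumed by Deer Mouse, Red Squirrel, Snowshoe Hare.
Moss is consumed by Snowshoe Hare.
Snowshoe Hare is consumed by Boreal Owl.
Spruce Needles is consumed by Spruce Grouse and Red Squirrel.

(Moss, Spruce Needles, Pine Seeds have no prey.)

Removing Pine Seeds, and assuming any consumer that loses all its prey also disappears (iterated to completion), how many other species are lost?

1

Remove Pine Seeds.
Round 1: Deer Mouse (all prey gone) → extinct.
No further losses. Total secondary extinctions: 1.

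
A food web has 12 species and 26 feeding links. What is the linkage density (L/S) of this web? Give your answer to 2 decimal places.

There are L = 26 links among S = 12 species.
L/S = 26/12 = 2.1667 ≈ 2.17.

L/S = 2.17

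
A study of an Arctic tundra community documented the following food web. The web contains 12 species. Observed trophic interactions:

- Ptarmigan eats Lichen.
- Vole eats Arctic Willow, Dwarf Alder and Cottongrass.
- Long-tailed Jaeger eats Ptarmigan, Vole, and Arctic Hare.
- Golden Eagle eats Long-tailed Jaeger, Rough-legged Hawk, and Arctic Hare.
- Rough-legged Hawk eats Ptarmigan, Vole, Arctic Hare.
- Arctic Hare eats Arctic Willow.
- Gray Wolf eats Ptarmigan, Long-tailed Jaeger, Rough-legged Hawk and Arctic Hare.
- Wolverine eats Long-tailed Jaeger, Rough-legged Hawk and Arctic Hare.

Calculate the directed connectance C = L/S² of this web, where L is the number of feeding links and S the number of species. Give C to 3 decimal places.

C = 0.146

The web has S = 12 species and L = 21 feeding links.
C = L / S² = 21 / 144 = 0.1458 ≈ 0.146.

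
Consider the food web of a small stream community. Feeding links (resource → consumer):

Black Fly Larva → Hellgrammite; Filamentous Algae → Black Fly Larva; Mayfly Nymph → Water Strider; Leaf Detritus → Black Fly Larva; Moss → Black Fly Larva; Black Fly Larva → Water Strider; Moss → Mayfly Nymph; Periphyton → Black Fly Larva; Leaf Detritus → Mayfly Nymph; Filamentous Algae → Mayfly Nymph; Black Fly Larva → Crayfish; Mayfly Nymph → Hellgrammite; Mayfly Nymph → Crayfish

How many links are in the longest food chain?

2 links

One longest chain: Filamentous Algae → Black Fly Larva → Hellgrammite.
It has 3 species and 2 links.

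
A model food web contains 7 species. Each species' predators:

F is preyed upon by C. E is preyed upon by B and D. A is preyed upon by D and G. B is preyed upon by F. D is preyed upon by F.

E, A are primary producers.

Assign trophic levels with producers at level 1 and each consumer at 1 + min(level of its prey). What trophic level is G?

Trophic level 2

A is a producer → level 1.
G eats A → level 2.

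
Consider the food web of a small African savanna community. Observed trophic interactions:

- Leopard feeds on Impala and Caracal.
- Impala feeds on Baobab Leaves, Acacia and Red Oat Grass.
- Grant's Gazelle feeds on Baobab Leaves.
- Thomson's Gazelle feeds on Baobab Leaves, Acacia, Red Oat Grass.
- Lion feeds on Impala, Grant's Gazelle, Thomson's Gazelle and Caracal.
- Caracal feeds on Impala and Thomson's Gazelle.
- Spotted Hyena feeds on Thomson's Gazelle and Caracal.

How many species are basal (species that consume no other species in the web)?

Basal species (no prey listed): Red Oat Grass, Baobab Leaves, Acacia.
Count: 3.

3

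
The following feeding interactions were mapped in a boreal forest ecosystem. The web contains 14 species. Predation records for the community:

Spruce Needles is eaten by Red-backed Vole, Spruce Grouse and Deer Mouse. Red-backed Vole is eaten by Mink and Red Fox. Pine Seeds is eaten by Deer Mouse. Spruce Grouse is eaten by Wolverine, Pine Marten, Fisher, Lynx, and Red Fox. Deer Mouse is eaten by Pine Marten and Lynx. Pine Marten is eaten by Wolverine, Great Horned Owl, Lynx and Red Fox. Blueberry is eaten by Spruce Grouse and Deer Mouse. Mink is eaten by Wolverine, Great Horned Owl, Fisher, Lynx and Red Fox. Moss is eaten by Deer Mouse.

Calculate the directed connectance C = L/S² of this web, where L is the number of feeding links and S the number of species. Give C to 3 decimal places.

C = 0.128

The web has S = 14 species and L = 25 feeding links.
C = L / S² = 25 / 196 = 0.1276 ≈ 0.128.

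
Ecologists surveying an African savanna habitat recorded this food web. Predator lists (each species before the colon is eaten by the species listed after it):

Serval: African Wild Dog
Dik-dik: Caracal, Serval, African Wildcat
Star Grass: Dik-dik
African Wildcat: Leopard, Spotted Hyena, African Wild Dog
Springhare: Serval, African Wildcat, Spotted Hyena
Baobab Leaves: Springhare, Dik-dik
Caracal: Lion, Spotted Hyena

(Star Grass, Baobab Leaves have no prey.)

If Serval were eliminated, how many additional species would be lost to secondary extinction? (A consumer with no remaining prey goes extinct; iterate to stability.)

Remove Serval.
Every predator of it retains at least one other prey: African Wild Dog still has African Wildcat.
No consumer loses all prey, so no secondary extinctions occur.

0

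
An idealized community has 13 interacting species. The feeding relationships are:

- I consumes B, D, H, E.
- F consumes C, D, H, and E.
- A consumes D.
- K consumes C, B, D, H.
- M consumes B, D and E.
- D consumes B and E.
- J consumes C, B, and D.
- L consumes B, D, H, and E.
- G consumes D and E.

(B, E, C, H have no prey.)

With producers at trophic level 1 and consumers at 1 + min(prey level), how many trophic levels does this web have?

Producers (level 1): B, E, C, H.
Following each consumer down to its lowest-level prey: B → D → A (levels 1 through 3).
All prey of A (D 2) are at level 2 or above, so A is at level 1 + 2 = 3.
Every consumer has at least one prey at level 2 or below, so none exceeds level 3.

3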